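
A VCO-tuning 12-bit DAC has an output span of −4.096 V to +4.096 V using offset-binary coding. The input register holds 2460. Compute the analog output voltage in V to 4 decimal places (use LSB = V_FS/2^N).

LSB = 8.192 V / 2^12 = 2.000 mV.
V_out = (−4.096) + 2460 × 0.002 V = 0.824 V.

0.8240 V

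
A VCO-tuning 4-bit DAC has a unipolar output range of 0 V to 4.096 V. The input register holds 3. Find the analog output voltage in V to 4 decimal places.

LSB = 4.096 V / 2^4 = 256.000 mV.
V_out = 0 + 3 × 0.256 V = 0.768 V.

0.7680 V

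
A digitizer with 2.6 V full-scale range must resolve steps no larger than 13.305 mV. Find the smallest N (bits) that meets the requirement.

Number of steps required ≥ 2.6 V / 13.305 mV = 195.42.
Need 2^N ≥ 195.42; 2^7 = 128, 2^8 = 256.
Minimum N = 8.

8 bits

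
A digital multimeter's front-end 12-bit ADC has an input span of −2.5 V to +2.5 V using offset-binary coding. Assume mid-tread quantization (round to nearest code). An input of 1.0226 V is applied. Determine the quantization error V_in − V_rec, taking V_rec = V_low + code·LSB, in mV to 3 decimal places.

-0.349 mV

One LSB is 5 V / 4096 = 1.221 mV.
Scaled input = 2885.7139 LSBs, so code = 2886.
V_rec = (−2.5) + 2886·0.0012207 = 1.0229492 V.
Error = 1.0226 − 1.0229492 = -0.000349219 V = -0.349 mV.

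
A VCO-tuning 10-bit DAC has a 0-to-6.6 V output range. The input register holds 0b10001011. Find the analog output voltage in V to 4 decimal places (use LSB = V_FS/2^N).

0.8959 V

LSB = 6.6 V / 2^10 = 6.445 mV.
Code 0b10001011 = 139 decimal.
V_out = 0 + 139 × 0.00644531 V = 0.895898 V.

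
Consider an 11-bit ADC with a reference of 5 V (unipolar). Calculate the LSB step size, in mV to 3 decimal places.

Full-scale span = 5 V.
LSB = 5 / 2^11 = 5 / 2048 = 0.00244141 V = 2.441 mV.

2.441 mV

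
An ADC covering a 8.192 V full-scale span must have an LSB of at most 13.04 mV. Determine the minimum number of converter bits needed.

Number of steps required ≥ 8.192 V / 13.04 mV = 628.22.
Need 2^N ≥ 628.22; 2^9 = 512, 2^10 = 1024.
Minimum N = 10.

10 bits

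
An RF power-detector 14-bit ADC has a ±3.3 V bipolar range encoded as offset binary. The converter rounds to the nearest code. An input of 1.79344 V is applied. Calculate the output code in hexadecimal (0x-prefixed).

With 16384 levels over 6.6 V, one step is 402.83 µV.
Input sits at 12644.079 steps above V_low.
Round → code 12644.
In hexadecimal (0x-prefixed): 0x3164.

code 0x3164 (decimal 12644)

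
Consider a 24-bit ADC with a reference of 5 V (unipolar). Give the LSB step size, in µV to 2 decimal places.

Full-scale span = 5 V.
LSB = 5 / 2^24 = 5 / 16777216 = 2.98023e-07 V = 0.30 µV.

0.30 µV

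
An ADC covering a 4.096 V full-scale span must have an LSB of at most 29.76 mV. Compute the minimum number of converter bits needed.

Number of steps required ≥ 4.096 V / 29.76 mV = 137.63.
Need 2^N ≥ 137.63; 2^7 = 128, 2^8 = 256.
Minimum N = 8.

8 bits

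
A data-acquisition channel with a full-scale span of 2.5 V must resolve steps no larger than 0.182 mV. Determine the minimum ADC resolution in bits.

Number of steps required ≥ 2.5 V / 0.182 mV = 13736.26.
Need 2^N ≥ 13736.26; 2^13 = 8192, 2^14 = 16384.
Minimum N = 14.

14 bits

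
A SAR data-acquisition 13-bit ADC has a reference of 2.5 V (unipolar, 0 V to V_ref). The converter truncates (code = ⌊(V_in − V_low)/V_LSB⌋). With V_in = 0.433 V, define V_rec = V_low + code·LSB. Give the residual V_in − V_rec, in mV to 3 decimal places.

0.261 mV

One LSB is 2.5 V / 8192 = 305.18 µV.
(0.433 − 0)/0.000305176 = 1418.8544; ⌊·⌋ gives code 1418.
Reconstructed: 0.43273926 V.
Difference: 0.000260742 V → 0.261 mV.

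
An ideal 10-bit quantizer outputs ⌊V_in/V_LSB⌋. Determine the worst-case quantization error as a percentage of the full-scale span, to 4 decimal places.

0.0977 %

Truncating → worst-case error = 1 LSB = V_FS/2^10, so 100/1024 = 0.0976562 % of full scale.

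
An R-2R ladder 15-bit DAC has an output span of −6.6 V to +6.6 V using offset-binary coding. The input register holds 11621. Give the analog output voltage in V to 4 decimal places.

LSB = 13.2 V / 2^15 = 402.83 µV.
V_out = (−6.6) + 11621 × 0.000402832 V = -1.91869 V.

-1.9187 V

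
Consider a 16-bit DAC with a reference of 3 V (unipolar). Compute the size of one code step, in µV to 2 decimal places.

45.78 µV

Full-scale span = 3 V.
LSB = 3 / 2^16 = 3 / 65536 = 4.57764e-05 V = 45.78 µV.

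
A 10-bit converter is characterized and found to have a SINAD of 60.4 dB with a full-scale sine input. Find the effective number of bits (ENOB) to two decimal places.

ENOB = (SINAD − 1.76) / 6.02 = (60.4 − 1.76)/6.02 = 9.741.

9.74 bits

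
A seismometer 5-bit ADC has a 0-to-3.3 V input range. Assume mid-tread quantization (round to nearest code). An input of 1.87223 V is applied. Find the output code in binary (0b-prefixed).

Full-scale span = 3.3 V; LSB = 3.3/2^5 = 103.125 mV.
(V_in − V_low)/LSB = (1.87223 − 0) / 0.103125 = 18.155.
round(18.155) = 18.
In binary (0b-prefixed): 0b10010.

code 0b10010 (decimal 18)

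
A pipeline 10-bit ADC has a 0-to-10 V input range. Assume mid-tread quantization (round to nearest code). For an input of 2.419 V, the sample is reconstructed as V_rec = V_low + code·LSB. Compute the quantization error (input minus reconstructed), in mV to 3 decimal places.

LSB = 10/2^10 = 9.766 mV.
(2.419 − 0)/0.00976562 = 247.7056; round gives code 248.
V_rec = 0 + 248·0.00976562 = 2.421875 V.
V_in − V_rec = -0.002875 V = -2.875 mV.

-2.875 mV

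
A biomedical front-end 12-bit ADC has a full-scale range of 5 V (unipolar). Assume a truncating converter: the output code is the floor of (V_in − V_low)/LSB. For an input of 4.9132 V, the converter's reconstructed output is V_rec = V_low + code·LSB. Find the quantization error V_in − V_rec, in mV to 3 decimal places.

One LSB is 5 V / 4096 = 1.221 mV.
Scaled input = 4024.8934 LSBs, so code = 4024.
Code 4024 maps back to 0 + 4024×0.0012207 V = 4.9121094 V.
Difference: 0.00109063 V → 1.091 mV.

1.091 mV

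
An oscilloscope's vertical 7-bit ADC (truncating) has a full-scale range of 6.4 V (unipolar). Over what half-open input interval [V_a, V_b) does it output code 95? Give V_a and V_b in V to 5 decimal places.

[4.75000 V, 4.80000 V)

LSB = 6.4/2^7 = 50.000 mV.
V_a = V_low + 95·LSB = 4.75 V; V_b = V_low + 96·LSB = 4.8 V.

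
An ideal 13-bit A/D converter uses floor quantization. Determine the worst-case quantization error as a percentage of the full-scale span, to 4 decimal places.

Truncating → worst-case error = 1 LSB = V_FS/2^13, so 100/8192 = 0.012207 % of full scale.

0.0122 %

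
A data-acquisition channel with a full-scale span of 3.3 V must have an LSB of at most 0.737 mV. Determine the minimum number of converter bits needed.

13 bits

Number of steps required ≥ 3.3 V / 0.737 mV = 4477.61.
Need 2^N ≥ 4477.61; 2^12 = 4096, 2^13 = 8192.
Minimum N = 13.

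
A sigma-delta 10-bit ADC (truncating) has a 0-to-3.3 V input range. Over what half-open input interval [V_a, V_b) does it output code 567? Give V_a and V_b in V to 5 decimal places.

LSB = 3.3/2^10 = 3.223 mV.
V_a = V_low + 567·LSB = 1.82725 V; V_b = V_low + 568·LSB = 1.83047 V.

[1.82725 V, 1.83047 V)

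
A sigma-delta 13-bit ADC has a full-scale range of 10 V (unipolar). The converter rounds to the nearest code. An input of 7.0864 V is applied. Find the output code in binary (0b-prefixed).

code 0b1011010101101 (decimal 5805)

LSB = 10 V / 8192 = 1.221 mV.
(7.0864 − 0) / 0.0012207 = 5805.179 LSBs.
So the output code is 5805.
In binary (0b-prefixed): 0b1011010101101.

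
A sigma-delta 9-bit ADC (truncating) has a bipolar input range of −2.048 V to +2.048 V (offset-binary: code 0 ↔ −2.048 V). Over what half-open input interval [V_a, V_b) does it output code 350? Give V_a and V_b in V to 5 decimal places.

[0.75200 V, 0.76000 V)

LSB = 4.096/2^9 = 8.000 mV.
V_a = V_low + 350·LSB = 0.752 V; V_b = V_low + 351·LSB = 0.76 V.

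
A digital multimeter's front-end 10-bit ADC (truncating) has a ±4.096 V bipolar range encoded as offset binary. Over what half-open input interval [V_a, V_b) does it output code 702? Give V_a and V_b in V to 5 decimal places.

LSB = 8.192/2^10 = 8.000 mV.
V_a = V_low + 702·LSB = 1.52 V; V_b = V_low + 703·LSB = 1.528 V.

[1.52000 V, 1.52800 V)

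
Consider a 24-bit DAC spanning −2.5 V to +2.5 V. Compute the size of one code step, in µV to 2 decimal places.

0.30 µV

Full-scale span = 5 V.
LSB = 5 / 2^24 = 5 / 16777216 = 2.98023e-07 V = 0.30 µV.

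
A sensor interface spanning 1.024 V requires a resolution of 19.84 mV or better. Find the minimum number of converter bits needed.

6 bits

Number of steps required ≥ 1.024 V / 19.84 mV = 51.61.
Need 2^N ≥ 51.61; 2^5 = 32, 2^6 = 64.
Minimum N = 6.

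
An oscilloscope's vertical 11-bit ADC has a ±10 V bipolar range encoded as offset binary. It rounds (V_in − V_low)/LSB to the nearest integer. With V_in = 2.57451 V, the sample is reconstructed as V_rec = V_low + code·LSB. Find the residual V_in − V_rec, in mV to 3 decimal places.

-3.615 mV

Step size: 20 V ÷ 2^11 = 9.766 mV.
Scaled input = 1287.6298 LSBs, so code = 1288.
Code 1288 maps back to (−10) + 1288×0.00976562 V = 2.578125 V.
Difference: -0.003615 V → -3.615 mV.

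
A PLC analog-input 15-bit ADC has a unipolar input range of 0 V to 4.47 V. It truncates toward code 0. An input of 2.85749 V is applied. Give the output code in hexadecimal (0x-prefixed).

With 32768 levels over 4.47 V, one step is 136.41 µV.
(2.85749 − 0) / 0.000136414 = 20947.256 LSBs.
Floor → code 20947.
In hexadecimal (0x-prefixed): 0x51D3.

code 0x51D3 (decimal 20947)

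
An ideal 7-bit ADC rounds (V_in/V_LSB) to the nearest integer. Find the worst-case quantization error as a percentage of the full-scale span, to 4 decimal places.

Rounding → worst-case error = ½ LSB = V_FS/2^8, so 100/256 = 0.390625 % of full scale.

0.3906 %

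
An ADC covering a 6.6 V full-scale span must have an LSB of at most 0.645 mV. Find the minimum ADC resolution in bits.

Number of steps required ≥ 6.6 V / 0.645 mV = 10232.56.
Need 2^N ≥ 10232.56; 2^13 = 8192, 2^14 = 16384.
Minimum N = 14.

14 bits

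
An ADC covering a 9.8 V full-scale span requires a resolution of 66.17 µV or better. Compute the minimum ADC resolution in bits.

18 bits

Number of steps required ≥ 9.8 V / 66.17 µV = 148103.37.
Need 2^N ≥ 148103.37; 2^17 = 131072, 2^18 = 262144.
Minimum N = 18.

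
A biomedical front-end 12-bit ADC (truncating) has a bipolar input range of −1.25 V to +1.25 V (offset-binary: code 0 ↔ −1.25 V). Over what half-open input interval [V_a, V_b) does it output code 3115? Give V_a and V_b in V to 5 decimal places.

[0.65125 V, 0.65186 V)

LSB = 2.5/2^12 = 0.610 mV.
V_a = V_low + 3115·LSB = 0.651245 V; V_b = V_low + 3116·LSB = 0.651855 V.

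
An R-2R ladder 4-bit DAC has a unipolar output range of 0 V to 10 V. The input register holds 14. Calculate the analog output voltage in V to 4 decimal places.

LSB = 10 V / 2^4 = 0.6250 V.
V_out = 0 + 14 × 0.625 V = 8.75 V.

8.7500 V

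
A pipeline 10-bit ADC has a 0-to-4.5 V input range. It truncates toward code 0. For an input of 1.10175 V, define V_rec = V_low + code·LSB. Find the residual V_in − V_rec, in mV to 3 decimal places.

3.117 mV

LSB = 4.5/2^10 = 4.395 mV.
(V_in − V_low)/LSB = (1.10175 − 0)/0.00439453 = 250.7093 → code 250 (floor).
Code 250 maps back to 0 + 250×0.00439453 V = 1.0986328 V.
Error = 1.10175 − 1.0986328 = 0.00311719 V = 3.117 mV.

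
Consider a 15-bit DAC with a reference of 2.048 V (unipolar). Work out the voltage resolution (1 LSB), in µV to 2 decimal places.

Full-scale span = 2.048 V.
LSB = 2.048 / 2^15 = 2.048 / 32768 = 6.25e-05 V = 62.50 µV.

62.50 µV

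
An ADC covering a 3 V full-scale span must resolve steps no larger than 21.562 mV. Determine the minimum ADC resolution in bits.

Number of steps required ≥ 3 V / 21.562 mV = 139.13.
Need 2^N ≥ 139.13; 2^7 = 128, 2^8 = 256.
Minimum N = 8.

8 bits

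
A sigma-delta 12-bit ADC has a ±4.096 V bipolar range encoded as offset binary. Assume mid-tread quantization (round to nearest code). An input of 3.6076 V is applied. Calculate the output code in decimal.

code 3852

Full-scale span = 8.192 V; LSB = 8.192/2^12 = 2.000 mV.
Input sits at 3851.800 steps above V_low.
round(3851.800) = 3852.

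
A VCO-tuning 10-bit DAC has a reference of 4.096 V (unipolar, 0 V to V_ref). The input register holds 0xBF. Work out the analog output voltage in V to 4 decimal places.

0.7640 V

LSB = 4.096 V / 2^10 = 4.000 mV.
Code 0xBF = 191 decimal.
V_out = 0 + 191 × 0.004 V = 0.764 V.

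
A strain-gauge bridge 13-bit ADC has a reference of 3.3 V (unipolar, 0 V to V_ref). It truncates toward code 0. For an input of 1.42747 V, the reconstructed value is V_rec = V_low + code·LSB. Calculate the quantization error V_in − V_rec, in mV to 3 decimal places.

One LSB is 3.3 V / 8192 = 402.83 µV.
(V_in − V_low)/LSB = (1.42747 − 0)/0.000402832 = 3543.5861 → code 3543 (floor).
Code 3543 maps back to 0 + 3543×0.000402832 V = 1.4272339 V.
V_in − V_rec = 0.000236113 V = 0.236 mV.

0.236 mV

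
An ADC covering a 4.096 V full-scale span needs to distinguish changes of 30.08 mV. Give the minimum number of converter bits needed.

8 bits

Number of steps required ≥ 4.096 V / 30.08 mV = 136.17.
Need 2^N ≥ 136.17; 2^7 = 128, 2^8 = 256.
Minimum N = 8.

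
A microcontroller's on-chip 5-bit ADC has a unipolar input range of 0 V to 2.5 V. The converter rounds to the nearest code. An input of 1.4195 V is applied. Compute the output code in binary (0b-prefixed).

code 0b10010 (decimal 18)

Full-scale span = 2.5 V; LSB = 2.5/2^5 = 78.125 mV.
(V_in − V_low)/LSB = (1.4195 − 0) / 0.078125 = 18.170.
Round → code 18.
In binary (0b-prefixed): 0b10010.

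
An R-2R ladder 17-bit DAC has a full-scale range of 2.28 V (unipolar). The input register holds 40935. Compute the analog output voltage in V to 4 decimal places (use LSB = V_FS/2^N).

LSB = 2.28 V / 2^17 = 17.40 µV.
V_out = 0 + 40935 × 1.7395e-05 V = 0.712065 V.

0.7121 V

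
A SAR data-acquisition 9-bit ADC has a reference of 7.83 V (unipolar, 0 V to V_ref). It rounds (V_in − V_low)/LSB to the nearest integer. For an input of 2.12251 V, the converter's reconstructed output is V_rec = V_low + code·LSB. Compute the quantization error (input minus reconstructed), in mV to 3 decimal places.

One LSB is 7.83 V / 512 = 15.293 mV.
(2.12251 − 0)/0.015293 = 138.7899; round gives code 139.
Code 139 maps back to 0 + 139×0.015293 V = 2.1257227 V.
Error = 2.12251 − 2.1257227 = -0.00321266 V = -3.213 mV.

-3.213 mV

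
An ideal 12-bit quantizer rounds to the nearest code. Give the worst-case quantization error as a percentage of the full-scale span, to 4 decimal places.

Rounding → worst-case error = ½ LSB = V_FS/2^13, so 100/8192 = 0.012207 % of full scale.

0.0122 %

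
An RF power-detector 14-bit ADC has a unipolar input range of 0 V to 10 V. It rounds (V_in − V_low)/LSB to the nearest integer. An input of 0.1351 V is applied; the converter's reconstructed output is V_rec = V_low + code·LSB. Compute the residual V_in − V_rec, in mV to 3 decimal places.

One LSB is 10 V / 16384 = 0.610 mV.
Scaled input = 221.3478 LSBs, so code = 221.
Code 221 maps back to 0 + 221×0.000610352 V = 0.1348877 V.
V_in − V_rec = 0.000212305 V = 0.212 mV.

0.212 mV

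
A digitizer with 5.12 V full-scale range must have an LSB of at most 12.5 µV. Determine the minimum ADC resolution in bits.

19 bits

Number of steps required ≥ 5.12 V / 12.5 µV = 409600.00.
Need 2^N ≥ 409600.00; 2^18 = 262144, 2^19 = 524288.
Minimum N = 19.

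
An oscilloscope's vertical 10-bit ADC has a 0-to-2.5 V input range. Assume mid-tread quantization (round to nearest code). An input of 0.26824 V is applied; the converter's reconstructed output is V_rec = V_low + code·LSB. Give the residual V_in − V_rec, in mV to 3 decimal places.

-0.315 mV

LSB = 2.5/2^10 = 2.441 mV.
Scaled input = 109.8711 LSBs, so code = 110.
V_rec = 0 + 110·0.00244141 = 0.26855469 V.
V_in − V_rec = -0.000314688 V = -0.315 mV.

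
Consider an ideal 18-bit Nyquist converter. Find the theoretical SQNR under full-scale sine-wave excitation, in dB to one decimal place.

110.1 dB

SNR ≈ 6.02·N + 1.76 dB = 6.02·18 + 1.76 = 110.12 dB.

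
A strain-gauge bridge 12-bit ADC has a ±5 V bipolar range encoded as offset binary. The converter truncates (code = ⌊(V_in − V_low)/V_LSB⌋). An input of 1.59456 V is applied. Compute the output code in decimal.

Full-scale span = 10 V; LSB = 10/2^12 = 2.441 mV.
(V_in − V_low)/LSB = (1.59456 − (−5)) / 0.00244141 = 2701.132.
Floor → code 2701.

code 2701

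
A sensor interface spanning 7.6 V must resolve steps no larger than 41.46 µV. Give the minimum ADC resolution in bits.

18 bits

Number of steps required ≥ 7.6 V / 41.46 µV = 183309.21.
Need 2^N ≥ 183309.21; 2^17 = 131072, 2^18 = 262144.
Minimum N = 18.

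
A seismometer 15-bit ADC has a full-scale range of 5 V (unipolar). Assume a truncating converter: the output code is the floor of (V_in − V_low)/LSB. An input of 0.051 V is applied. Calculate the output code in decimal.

Full-scale span = 5 V; LSB = 5/2^15 = 152.59 µV.
(0.051 − 0) / 0.000152588 = 334.234 LSBs.
⌊·⌋(334.234) = 334.

code 334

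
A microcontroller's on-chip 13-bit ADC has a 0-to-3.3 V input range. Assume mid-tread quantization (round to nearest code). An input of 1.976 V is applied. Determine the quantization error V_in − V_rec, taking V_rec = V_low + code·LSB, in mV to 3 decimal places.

Step size: 3.3 V ÷ 2^13 = 402.83 µV.
(1.976 − 0)/0.000402832 = 4905.2703; round gives code 4905.
Code 4905 maps back to 0 + 4905×0.000402832 V = 1.9758911 V.
Error = 1.976 − 1.9758911 = 0.000108887 V = 0.109 mV.

0.109 mV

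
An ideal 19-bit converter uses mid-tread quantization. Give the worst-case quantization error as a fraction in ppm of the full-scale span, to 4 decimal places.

0.9537 ppm

Rounding → worst-case error = ½ LSB = V_FS/2^20, so 1e+06/1048576 = 0.953674 ppm of full scale.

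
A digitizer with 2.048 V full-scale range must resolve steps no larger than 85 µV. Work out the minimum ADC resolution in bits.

15 bits

Number of steps required ≥ 2.048 V / 85 µV = 24094.12.
Need 2^N ≥ 24094.12; 2^14 = 16384, 2^15 = 32768.
Minimum N = 15.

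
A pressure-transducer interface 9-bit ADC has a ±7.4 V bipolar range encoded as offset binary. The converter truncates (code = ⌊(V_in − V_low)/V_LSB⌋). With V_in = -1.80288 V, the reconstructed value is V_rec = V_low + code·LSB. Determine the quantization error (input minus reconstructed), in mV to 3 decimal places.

18.214 mV

Step size: 14.8 V ÷ 2^9 = 28.906 mV.
(V_in − V_low)/LSB = (-1.80288 − (−7.4))/0.0289063 = 193.6301 → code 193 (floor).
Code 193 maps back to (−7.4) + 193×0.0289063 V = -1.8210937 V.
V_in − V_rec = 0.0182138 V = 18.214 mV.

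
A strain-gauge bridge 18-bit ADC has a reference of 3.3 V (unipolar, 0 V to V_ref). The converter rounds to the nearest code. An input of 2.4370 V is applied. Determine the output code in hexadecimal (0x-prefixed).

code 0x2F435 (decimal 193589)

Full-scale span = 3.3 V; LSB = 3.3/2^18 = 12.59 µV.
(V_in − V_low)/LSB = (2.4370 − 0) / 1.25885e-05 = 193589.372.
round(193589.372) = 193589.
In hexadecimal (0x-prefixed): 0x2F435.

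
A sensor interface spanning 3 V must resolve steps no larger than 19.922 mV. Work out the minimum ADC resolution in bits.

8 bits

Number of steps required ≥ 3 V / 19.922 mV = 150.59.
Need 2^N ≥ 150.59; 2^7 = 128, 2^8 = 256.
Minimum N = 8.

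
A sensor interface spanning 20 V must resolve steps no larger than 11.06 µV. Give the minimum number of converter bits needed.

Number of steps required ≥ 20 V / 11.06 µV = 1808318.26.
Need 2^N ≥ 1808318.26; 2^20 = 1048576, 2^21 = 2097152.
Minimum N = 21.

21 bits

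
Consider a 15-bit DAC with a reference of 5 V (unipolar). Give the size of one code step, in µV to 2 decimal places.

152.59 µV

Full-scale span = 5 V.
LSB = 5 / 2^15 = 5 / 32768 = 0.000152588 V = 152.59 µV.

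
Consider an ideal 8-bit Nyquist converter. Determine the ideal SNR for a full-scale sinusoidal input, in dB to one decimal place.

49.9 dB

SNR ≈ 6.02·N + 1.76 dB = 6.02·8 + 1.76 = 49.92 dB.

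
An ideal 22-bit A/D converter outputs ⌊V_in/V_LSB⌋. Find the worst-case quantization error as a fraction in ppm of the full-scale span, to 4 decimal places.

0.2384 ppm

Truncating → worst-case error = 1 LSB = V_FS/2^22, so 1e+06/4194304 = 0.238419 ppm of full scale.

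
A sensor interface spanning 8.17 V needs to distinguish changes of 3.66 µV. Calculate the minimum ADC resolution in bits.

22 bits

Number of steps required ≥ 8.17 V / 3.66 µV = 2232240.44.
Need 2^N ≥ 2232240.44; 2^21 = 2097152, 2^22 = 4194304.
Minimum N = 22.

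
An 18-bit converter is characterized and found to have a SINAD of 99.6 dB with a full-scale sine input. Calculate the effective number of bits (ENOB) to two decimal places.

16.25 bits

ENOB = (SINAD − 1.76) / 6.02 = (99.6 − 1.76)/6.02 = 16.252.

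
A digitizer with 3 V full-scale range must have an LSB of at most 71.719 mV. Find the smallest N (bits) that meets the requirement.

6 bits

Number of steps required ≥ 3 V / 71.719 mV = 41.83.
Need 2^N ≥ 41.83; 2^5 = 32, 2^6 = 64.
Minimum N = 6.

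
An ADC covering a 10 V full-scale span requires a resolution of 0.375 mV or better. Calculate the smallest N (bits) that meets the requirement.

Number of steps required ≥ 10 V / 0.375 mV = 26666.67.
Need 2^N ≥ 26666.67; 2^14 = 16384, 2^15 = 32768.
Minimum N = 15.

15 bits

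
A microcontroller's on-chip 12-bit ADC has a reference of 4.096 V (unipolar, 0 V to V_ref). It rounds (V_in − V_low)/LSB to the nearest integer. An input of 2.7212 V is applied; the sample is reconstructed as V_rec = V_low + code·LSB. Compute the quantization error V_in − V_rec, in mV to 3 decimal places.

0.200 mV

One LSB is 4.096 V / 4096 = 1.000 mV.
(2.7212 − 0)/0.001 = 2721.2000; round gives code 2721.
Reconstructed: 2.721 V.
Difference: 0.0002 V → 0.200 mV.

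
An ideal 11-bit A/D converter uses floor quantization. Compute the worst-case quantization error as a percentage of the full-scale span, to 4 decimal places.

Truncating → worst-case error = 1 LSB = V_FS/2^11, so 100/2048 = 0.0488281 % of full scale.

0.0488 %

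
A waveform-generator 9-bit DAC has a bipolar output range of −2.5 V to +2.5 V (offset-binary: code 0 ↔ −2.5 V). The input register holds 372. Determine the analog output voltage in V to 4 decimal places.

1.1328 V

LSB = 5 V / 2^9 = 9.766 mV.
V_out = (−2.5) + 372 × 0.00976562 V = 1.13281 V.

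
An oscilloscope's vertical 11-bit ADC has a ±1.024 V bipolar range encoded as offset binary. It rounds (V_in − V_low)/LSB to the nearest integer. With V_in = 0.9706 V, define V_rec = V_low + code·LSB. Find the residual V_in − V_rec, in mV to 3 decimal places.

Step size: 2.048 V ÷ 2^11 = 1.000 mV.
Scaled input = 1994.6000 LSBs, so code = 1995.
V_rec = (−1.024) + 1995·0.001 = 0.971 V.
Difference: -0.0004 V → -0.400 mV.

-0.400 mV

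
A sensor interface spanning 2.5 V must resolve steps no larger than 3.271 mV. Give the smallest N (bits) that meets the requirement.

Number of steps required ≥ 2.5 V / 3.271 mV = 764.29.
Need 2^N ≥ 764.29; 2^9 = 512, 2^10 = 1024.
Minimum N = 10.

10 bits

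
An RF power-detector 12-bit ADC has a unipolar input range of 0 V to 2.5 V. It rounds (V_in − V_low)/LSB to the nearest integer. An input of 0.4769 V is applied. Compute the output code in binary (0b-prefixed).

code 0b1100001101 (decimal 781)

Full-scale span = 2.5 V; LSB = 2.5/2^12 = 0.610 mV.
(V_in − V_low)/LSB = (0.4769 − 0) / 0.000610352 = 781.353.
So the output code is 781.
In binary (0b-prefixed): 0b1100001101.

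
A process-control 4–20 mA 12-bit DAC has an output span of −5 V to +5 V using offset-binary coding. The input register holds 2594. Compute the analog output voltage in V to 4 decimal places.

1.3330 V

LSB = 10 V / 2^12 = 2.441 mV.
V_out = (−5) + 2594 × 0.00244141 V = 1.33301 V.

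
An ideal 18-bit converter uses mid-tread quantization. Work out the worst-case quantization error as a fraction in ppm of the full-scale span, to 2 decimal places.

Rounding → worst-case error = ½ LSB = V_FS/2^19, so 1e+06/524288 = 1.90735 ppm of full scale.

1.91 ppm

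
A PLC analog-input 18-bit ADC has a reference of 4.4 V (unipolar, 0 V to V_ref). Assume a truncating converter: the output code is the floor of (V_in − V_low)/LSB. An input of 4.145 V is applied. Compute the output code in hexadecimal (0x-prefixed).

code 0x3C4A7 (decimal 246951)

Full-scale span = 4.4 V; LSB = 4.4/2^18 = 16.78 µV.
(V_in − V_low)/LSB = (4.145 − 0) / 1.67847e-05 = 246951.564.
⌊·⌋(246951.564) = 246951.
In hexadecimal (0x-prefixed): 0x3C4A7.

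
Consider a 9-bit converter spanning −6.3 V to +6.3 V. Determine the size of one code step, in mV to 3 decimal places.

24.609 mV

Full-scale span = 12.6 V.
LSB = 12.6 / 2^9 = 12.6 / 512 = 0.0246094 V = 24.609 mV.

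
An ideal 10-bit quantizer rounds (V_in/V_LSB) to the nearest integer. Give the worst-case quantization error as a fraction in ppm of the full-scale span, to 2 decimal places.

Rounding → worst-case error = ½ LSB = V_FS/2^11, so 1e+06/2048 = 488.281 ppm of full scale.

488.28 ppm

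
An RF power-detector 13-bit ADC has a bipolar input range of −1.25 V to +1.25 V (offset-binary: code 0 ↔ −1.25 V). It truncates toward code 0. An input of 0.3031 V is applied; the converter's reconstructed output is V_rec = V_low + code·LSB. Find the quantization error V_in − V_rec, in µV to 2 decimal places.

LSB = 2.5/2^13 = 305.18 µV.
(V_in − V_low)/LSB = (0.3031 − (−1.25))/0.000305176 = 5089.1981 → code 5089 (floor).
V_rec = (−1.25) + 5089·0.000305176 = 0.30303955 V.
Error = 0.3031 − 0.30303955 = 6.04492e-05 V = 60.45 µV.

60.45 µV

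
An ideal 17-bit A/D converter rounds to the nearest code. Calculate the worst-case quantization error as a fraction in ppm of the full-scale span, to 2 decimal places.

3.81 ppm

Rounding → worst-case error = ½ LSB = V_FS/2^18, so 1e+06/262144 = 3.8147 ppm of full scale.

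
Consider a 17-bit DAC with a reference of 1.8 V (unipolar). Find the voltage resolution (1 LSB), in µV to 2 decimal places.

13.73 µV

Full-scale span = 1.8 V.
LSB = 1.8 / 2^17 = 1.8 / 131072 = 1.37329e-05 V = 13.73 µV.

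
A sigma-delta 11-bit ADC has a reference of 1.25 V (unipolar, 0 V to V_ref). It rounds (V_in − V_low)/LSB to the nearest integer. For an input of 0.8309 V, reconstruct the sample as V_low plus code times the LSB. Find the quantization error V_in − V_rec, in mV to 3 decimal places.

LSB = 1.25/2^11 = 0.610 mV.
Scaled input = 1361.3466 LSBs, so code = 1361.
Code 1361 maps back to 0 + 1361×0.000610352 V = 0.83068848 V.
V_in − V_rec = 0.000211523 V = 0.212 mV.

0.212 mV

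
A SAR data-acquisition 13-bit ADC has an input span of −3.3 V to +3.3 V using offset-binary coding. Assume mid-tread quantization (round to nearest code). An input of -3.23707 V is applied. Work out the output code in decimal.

With 8192 levels over 6.6 V, one step is 0.806 mV.
(-3.23707 − (−3.3)) / 0.000805664 = 78.109 LSBs.
Round → code 78.

code 78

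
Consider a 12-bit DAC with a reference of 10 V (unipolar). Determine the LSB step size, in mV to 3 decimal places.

2.441 mV

Full-scale span = 10 V.
LSB = 10 / 2^12 = 10 / 4096 = 0.00244141 V = 2.441 mV.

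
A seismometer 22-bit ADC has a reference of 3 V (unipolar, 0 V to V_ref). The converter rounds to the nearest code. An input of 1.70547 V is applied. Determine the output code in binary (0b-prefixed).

code 0b1001000110001000100100 (decimal 2384420)

With 4194304 levels over 3 V, one step is 0.72 µV.
Input sits at 2384419.881 steps above V_low.
So the output code is 2384420.
In binary (0b-prefixed): 0b1001000110001000100100.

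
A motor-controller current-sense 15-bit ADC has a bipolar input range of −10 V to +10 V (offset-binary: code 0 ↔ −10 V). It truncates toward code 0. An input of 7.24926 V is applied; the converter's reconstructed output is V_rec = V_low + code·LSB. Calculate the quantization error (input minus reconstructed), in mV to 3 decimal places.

One LSB is 20 V / 32768 = 0.610 mV.
(V_in − V_low)/LSB = (7.24926 − (−10))/0.000610352 = 28261.1876 → code 28261 (floor).
Code 28261 maps back to (−10) + 28261×0.000610352 V = 7.2491455 V.
Difference: 0.000114492 V → 0.114 mV.

0.114 mV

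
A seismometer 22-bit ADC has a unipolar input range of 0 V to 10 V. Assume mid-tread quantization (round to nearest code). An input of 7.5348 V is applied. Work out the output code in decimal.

Full-scale span = 10 V; LSB = 10/2^22 = 2.38 µV.
Input sits at 3160324.178 steps above V_low.
So the output code is 3160324.

code 3160324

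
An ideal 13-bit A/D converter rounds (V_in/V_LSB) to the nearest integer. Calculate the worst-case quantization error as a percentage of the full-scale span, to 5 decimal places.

0.00610 %

Rounding → worst-case error = ½ LSB = V_FS/2^14, so 100/16384 = 0.00610352 % of full scale.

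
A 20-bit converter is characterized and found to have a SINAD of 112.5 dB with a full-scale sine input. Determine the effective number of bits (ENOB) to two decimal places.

ENOB = (SINAD − 1.76) / 6.02 = (112.5 − 1.76)/6.02 = 18.395.

18.40 bits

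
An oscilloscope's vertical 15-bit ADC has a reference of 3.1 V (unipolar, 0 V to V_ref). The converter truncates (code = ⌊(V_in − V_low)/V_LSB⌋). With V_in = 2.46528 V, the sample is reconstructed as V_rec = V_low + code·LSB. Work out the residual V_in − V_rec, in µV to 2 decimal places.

76.14 µV

LSB = 3.1/2^15 = 94.60 µV.
(V_in − V_low)/LSB = (2.46528 − 0)/9.46045e-05 = 26058.8049 → code 26058 (floor).
Code 26058 maps back to 0 + 26058×9.46045e-05 V = 2.4652039 V.
Error = 2.46528 − 2.4652039 = 7.61426e-05 V = 76.14 µV.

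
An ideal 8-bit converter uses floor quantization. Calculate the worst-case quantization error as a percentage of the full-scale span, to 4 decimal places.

0.3906 %

Truncating → worst-case error = 1 LSB = V_FS/2^8, so 100/256 = 0.390625 % of full scale.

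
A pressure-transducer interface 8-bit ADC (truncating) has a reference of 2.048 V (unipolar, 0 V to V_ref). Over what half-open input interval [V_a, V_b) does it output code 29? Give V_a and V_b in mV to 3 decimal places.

LSB = 2.048/2^8 = 8.000 mV.
V_a = V_low + 29·LSB = 0.232 V; V_b = V_low + 30·LSB = 0.24 V.

[232.000 mV, 240.000 mV)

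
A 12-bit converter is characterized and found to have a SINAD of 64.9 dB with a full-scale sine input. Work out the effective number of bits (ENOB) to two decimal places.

10.49 bits

ENOB = (SINAD − 1.76) / 6.02 = (64.9 − 1.76)/6.02 = 10.488.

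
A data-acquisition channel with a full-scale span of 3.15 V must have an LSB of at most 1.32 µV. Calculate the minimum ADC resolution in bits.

Number of steps required ≥ 3.15 V / 1.32 µV = 2386363.64.
Need 2^N ≥ 2386363.64; 2^21 = 2097152, 2^22 = 4194304.
Minimum N = 22.

22 bits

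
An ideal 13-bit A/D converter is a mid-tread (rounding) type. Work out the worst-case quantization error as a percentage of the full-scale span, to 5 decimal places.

0.00610 %

Rounding → worst-case error = ½ LSB = V_FS/2^14, so 100/16384 = 0.00610352 % of full scale.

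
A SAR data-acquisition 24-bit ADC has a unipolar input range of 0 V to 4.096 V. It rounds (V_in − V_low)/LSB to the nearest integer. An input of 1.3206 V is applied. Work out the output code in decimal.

With 16777216 levels over 4.096 V, one step is 0.24 µV.
(V_in − V_low)/LSB = (1.3206 − 0) / 2.44141e-07 = 5409177.600.
Round → code 5409178.

code 5409178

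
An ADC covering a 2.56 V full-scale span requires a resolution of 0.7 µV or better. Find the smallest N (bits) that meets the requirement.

Number of steps required ≥ 2.56 V / 0.7 µV = 3657142.86.
Need 2^N ≥ 3657142.86; 2^21 = 2097152, 2^22 = 4194304.
Minimum N = 22.

22 bits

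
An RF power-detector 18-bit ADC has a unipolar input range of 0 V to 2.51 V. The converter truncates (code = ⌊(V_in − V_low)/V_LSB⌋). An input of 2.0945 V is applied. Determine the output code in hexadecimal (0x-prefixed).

code 0x3567D (decimal 218749)

With 262144 levels over 2.51 V, one step is 9.57 µV.
(V_in − V_low)/LSB = (2.0945 − 0) / 9.57489e-06 = 218749.246.
Floor → code 218749.
In hexadecimal (0x-prefixed): 0x3567D.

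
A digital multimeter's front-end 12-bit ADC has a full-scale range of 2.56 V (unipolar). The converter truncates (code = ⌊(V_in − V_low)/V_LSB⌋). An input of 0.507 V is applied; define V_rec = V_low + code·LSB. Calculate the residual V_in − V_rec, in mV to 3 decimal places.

Step size: 2.56 V ÷ 2^12 = 0.625 mV.
(V_in − V_low)/LSB = (0.507 − 0)/0.000625 = 811.2000 → code 811 (floor).
V_rec = 0 + 811·0.000625 = 0.506875 V.
V_in − V_rec = 0.000125 V = 0.125 mV.

0.125 mV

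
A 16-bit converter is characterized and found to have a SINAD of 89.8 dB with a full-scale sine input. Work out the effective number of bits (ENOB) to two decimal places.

14.62 bits

ENOB = (SINAD − 1.76) / 6.02 = (89.8 − 1.76)/6.02 = 14.625.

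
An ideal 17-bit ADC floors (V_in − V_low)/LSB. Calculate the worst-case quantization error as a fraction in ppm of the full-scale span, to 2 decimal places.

Truncating → worst-case error = 1 LSB = V_FS/2^17, so 1e+06/131072 = 7.62939 ppm of full scale.

7.63 ppm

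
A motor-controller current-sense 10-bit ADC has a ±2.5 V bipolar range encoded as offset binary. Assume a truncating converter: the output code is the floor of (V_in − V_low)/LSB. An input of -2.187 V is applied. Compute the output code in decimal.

With 1024 levels over 5 V, one step is 4.883 mV.
(-2.187 − (−2.5)) / 0.00488281 = 64.102 LSBs.
So the output code is 64.

code 64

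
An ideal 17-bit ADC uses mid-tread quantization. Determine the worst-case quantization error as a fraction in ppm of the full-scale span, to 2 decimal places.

3.81 ppm

Rounding → worst-case error = ½ LSB = V_FS/2^18, so 1e+06/262144 = 3.8147 ppm of full scale.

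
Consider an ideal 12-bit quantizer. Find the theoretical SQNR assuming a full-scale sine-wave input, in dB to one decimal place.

SNR ≈ 6.02·N + 1.76 dB = 6.02·12 + 1.76 = 74.00 dB.

74.0 dB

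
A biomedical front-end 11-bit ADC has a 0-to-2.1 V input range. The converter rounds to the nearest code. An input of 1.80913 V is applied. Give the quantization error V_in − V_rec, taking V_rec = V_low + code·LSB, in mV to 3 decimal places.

0.341 mV

Step size: 2.1 V ÷ 2^11 = 1.025 mV.
(1.80913 − 0)/0.00102539 = 1764.3325; round gives code 1764.
Reconstructed: 1.8087891 V.
Difference: 0.000340937 V → 0.341 mV.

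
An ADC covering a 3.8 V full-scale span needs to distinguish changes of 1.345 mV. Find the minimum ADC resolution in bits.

Number of steps required ≥ 3.8 V / 1.345 mV = 2825.28.
Need 2^N ≥ 2825.28; 2^11 = 2048, 2^12 = 4096.
Minimum N = 12.

12 bits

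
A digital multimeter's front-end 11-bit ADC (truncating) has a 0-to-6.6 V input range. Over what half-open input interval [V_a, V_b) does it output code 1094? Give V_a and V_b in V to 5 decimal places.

[3.52559 V, 3.52881 V)

LSB = 6.6/2^11 = 3.223 mV.
V_a = V_low + 1094·LSB = 3.52559 V; V_b = V_low + 1095·LSB = 3.52881 V.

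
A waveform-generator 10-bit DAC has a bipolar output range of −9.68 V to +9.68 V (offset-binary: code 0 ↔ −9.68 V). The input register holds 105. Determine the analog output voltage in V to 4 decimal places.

-7.6948 V

LSB = 19.36 V / 2^10 = 18.906 mV.
V_out = (−9.68) + 105 × 0.0189062 V = -7.69484 V.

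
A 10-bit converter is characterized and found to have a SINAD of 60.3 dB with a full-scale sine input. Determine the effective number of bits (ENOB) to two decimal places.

9.72 bits

ENOB = (SINAD − 1.76) / 6.02 = (60.3 − 1.76)/6.02 = 9.724.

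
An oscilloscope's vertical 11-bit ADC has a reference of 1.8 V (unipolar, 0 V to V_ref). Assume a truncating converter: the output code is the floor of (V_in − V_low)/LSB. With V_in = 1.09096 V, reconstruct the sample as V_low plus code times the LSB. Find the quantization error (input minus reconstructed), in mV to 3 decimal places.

0.237 mV

One LSB is 1.8 V / 2048 = 0.879 mV.
(1.09096 − 0)/0.000878906 = 1241.2700; ⌊·⌋ gives code 1241.
Reconstructed: 1.0907227 V.
Error = 1.09096 − 1.0907227 = 0.000237344 V = 0.237 mV.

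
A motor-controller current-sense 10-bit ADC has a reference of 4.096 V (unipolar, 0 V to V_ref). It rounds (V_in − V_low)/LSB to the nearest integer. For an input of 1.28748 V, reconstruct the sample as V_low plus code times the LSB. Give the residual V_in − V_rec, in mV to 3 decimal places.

One LSB is 4.096 V / 1024 = 4.000 mV.
Scaled input = 321.8700 LSBs, so code = 322.
Code 322 maps back to 0 + 322×0.004 V = 1.288 V.
Error = 1.28748 − 1.288 = -0.00052 V = -0.520 mV.

-0.520 mV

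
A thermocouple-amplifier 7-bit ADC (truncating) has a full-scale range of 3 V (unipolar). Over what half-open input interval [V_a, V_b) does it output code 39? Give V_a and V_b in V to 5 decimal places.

[0.91406 V, 0.93750 V)

LSB = 3/2^7 = 23.438 mV.
V_a = V_low + 39·LSB = 0.914062 V; V_b = V_low + 40·LSB = 0.9375 V.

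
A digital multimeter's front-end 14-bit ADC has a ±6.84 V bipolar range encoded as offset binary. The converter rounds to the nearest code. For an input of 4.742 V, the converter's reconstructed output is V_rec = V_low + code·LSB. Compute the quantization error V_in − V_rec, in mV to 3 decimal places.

0.257 mV

LSB = 13.68/2^14 = 0.835 mV.
(V_in − V_low)/LSB = (4.742 − (−6.84))/0.000834961 = 13871.3076 → code 13871 (round).
V_rec = (−6.84) + 13871·0.000834961 = 4.7417432 V.
Difference: 0.000256836 V → 0.257 mV.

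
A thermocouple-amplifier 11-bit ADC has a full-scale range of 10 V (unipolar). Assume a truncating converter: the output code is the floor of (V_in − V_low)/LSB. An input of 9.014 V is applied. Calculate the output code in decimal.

code 1846

With 2048 levels over 10 V, one step is 4.883 mV.
(V_in − V_low)/LSB = (9.014 − 0) / 0.00488281 = 1846.067.
⌊·⌋(1846.067) = 1846.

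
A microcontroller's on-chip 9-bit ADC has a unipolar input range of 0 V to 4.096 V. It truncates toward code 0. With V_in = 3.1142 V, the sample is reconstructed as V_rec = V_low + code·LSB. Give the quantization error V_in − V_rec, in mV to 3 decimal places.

2.200 mV

One LSB is 4.096 V / 512 = 8.000 mV.
Scaled input = 389.2750 LSBs, so code = 389.
Code 389 maps back to 0 + 389×0.008 V = 3.112 V.
Error = 3.1142 − 3.112 = 0.0022 V = 2.200 mV.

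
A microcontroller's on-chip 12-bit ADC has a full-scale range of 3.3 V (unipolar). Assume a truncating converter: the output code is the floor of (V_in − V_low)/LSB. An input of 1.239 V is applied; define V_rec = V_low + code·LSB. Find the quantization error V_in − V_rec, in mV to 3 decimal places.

LSB = 3.3/2^12 = 0.806 mV.
(V_in − V_low)/LSB = (1.239 − 0)/0.000805664 = 1537.8618 → code 1537 (floor).
Code 1537 maps back to 0 + 1537×0.000805664 V = 1.2383057 V.
Difference: 0.000694336 V → 0.694 mV.

0.694 mV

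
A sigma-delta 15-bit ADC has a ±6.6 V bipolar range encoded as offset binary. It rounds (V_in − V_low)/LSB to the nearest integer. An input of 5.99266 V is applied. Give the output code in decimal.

code 31260

LSB = 13.2 V / 32768 = 402.83 µV.
Input sits at 31260.324 steps above V_low.
So the output code is 31260.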